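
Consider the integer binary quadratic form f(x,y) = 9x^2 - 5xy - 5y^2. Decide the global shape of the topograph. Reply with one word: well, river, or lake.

D = b²−4ac = (-5)² − 4·9·(-5) = 205
D > 0 non-square ⇒ indefinite ⇒ periodic river

river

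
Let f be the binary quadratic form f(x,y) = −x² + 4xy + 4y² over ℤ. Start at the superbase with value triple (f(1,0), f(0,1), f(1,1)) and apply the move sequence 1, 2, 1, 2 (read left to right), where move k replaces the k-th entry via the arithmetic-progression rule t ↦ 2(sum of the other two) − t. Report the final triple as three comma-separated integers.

start (-1,4,7) = (f(1,0),f(0,1),f(1,1))
replace slot 1: 2·(4+7) − (-1) = 23 → (23,4,7)
replace slot 2: 2·(23+7) − 4 = 56 → (23,56,7)
replace slot 1: 2·(56+7) − 23 = 103 → (103,56,7)
replace slot 2: 2·(103+7) − 56 = 164 → (103,164,7)

103,164,7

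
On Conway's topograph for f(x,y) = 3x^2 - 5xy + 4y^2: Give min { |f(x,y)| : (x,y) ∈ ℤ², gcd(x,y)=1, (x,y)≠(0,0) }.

translate: b→1 (≡-5 mod 6), so (3,-5,4)→(3,1,2)
flip: (3,1,2)→(2,-1,3)
reduced (well bottom): (2,-1,3) with a≤c, −a<b≤a
well minimum = a = 2

2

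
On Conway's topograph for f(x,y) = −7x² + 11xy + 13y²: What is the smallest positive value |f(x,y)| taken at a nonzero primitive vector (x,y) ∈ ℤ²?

river: ρ → (13,15,-5)
river: ρ → (-5,15,13)
river: ρ → (13,11,-7)
river: ρ → (-7,17,7)
river: ρ → (7,11,-13)
river: ρ → (-13,15,5)
river: ρ → (5,15,-13)
river: ρ → (-13,11,7)
river: ρ → (7,17,-7)
river: ρ → (-7,11,13)
closes: descent 0, river 10
min |a| on river = 5

5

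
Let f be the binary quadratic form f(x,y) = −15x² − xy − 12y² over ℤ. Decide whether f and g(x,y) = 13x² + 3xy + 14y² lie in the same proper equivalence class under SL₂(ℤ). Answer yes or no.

D₁ = -719, D₂ = -719
f is negative-definite; reduce −f:
−f: flip: (15,1,12)→(12,-1,15)
−f: reduced (well bottom): (12,-1,15) with a≤c, −a<b≤a
flip sign back: reduced form of f is (-12,1,-15)
g: reduced (well bottom): (13,3,14) with a≤c, −a<b≤a
reduced forms (-12, 1, -15) vs (13, 3, 14) ⇒ inequivalent

no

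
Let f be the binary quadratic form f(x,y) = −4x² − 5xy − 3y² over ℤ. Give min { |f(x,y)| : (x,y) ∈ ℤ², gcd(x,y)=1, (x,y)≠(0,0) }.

translate: b→-3 (≡5 mod 8), so (4,5,3)→(4,-3,2)
flip: (4,-3,2)→(2,3,4)
translate: b→-1 (≡3 mod 4), so (2,3,4)→(2,-1,3)
reduced (well bottom): (2,-1,3) with a≤c, −a<b≤a
well minimum |f| = |-2| = 2 (negative-definite)

2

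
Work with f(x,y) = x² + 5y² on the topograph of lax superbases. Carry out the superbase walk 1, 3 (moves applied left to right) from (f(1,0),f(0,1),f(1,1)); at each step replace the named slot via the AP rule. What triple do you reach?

start (1,5,6) = (f(1,0),f(0,1),f(1,1))
replace slot 1: 2·(5+6) − 1 = 21 → (21,5,6)
replace slot 3: 2·(21+5) − 6 = 46 → (21,5,46)

21,5,46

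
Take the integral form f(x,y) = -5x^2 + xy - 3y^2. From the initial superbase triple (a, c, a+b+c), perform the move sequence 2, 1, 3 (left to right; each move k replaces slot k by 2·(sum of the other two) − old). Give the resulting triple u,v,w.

start (-5,-3,-7) = (f(1,0),f(0,1),f(1,1))
replace slot 2: 2·((-5)+(-7)) − (-3) = -21 → (-5,-21,-7)
replace slot 1: 2·((-21)+(-7)) − (-5) = -51 → (-51,-21,-7)
replace slot 3: 2·((-51)+(-21)) − (-7) = -137 → (-51,-21,-137)

-51,-21,-137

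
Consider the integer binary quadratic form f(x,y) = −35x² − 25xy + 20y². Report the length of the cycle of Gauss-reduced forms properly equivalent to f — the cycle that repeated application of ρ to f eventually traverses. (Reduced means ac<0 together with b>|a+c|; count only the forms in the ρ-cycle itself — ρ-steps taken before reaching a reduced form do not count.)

D = 3425, ⌊√D⌋ = 58
descent: ρ → (20,25,-35)  [lands on river]
river: ρ → (-35,45,10)
river: ρ → (10,55,-10)
river: ρ → (-10,45,35)
river: ρ → (35,25,-20)
river: ρ → (-20,55,5)
river: ρ → (5,55,-20)
river: ρ → (-20,25,35)
river: ρ → (35,45,-10)
river: ρ → (-10,55,10)
river: ρ → (10,45,-35)
river: ρ → (-35,25,20)
river: ρ → (20,55,-5)
river: ρ → (-5,55,20)
ρ-cycle length = 14 (tail of 1 descent step not counted)

14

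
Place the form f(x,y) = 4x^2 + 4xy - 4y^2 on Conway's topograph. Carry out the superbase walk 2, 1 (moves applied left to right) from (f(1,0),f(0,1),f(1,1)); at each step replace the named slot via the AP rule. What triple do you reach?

start (4,-4,4) = (f(1,0),f(0,1),f(1,1))
replace slot 2: 2·(4+4) − (-4) = 20 → (4,20,4)
replace slot 1: 2·(20+4) − 4 = 44 → (44,20,4)

44,20,4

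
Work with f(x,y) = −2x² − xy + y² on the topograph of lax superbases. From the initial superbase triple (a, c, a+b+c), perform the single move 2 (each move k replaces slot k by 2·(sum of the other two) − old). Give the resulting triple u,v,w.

start (-2,1,-2) = (f(1,0),f(0,1),f(1,1))
replace slot 2: 2·((-2)+(-2)) − 1 = -9 → (-2,-9,-2)

-2,-9,-2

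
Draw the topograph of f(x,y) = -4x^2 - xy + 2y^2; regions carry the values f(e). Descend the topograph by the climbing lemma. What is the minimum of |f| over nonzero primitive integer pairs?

descent: ρ → (2,5,-1)  [lands on river]
river: ρ → (-1,5,2)
river: ρ → (2,3,-3)
river: ρ → (-3,3,2)
closes: descent 1, river 4
min |a| on river = 1

1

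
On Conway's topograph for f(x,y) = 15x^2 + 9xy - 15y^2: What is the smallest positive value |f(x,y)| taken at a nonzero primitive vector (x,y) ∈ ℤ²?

river: ρ → (-15,21,9)
river: ρ → (9,15,-21)
river: ρ → (-21,27,3)
river: ρ → (3,27,-21)
river: ρ → (-21,15,9)
river: ρ → (9,21,-15)
river: ρ → (-15,9,15)
river: ρ → (15,21,-9)
river: ρ → (-9,15,21)
river: ρ → (21,27,-3)
river: ρ → (-3,27,21)
river: ρ → (21,15,-9)
river: ρ → (-9,21,15)
river: ρ → (15,9,-15)
closes: descent 0, river 14
min |a| on river = 3

3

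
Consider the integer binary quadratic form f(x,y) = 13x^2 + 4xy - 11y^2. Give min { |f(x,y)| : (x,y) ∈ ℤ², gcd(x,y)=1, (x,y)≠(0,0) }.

river: ρ → (-11,18,6)
river: ρ → (6,18,-11)
river: ρ → (-11,4,13)
river: ρ → (13,22,-2)
river: ρ → (-2,22,13)
river: ρ → (13,4,-11)
closes: descent 0, river 6
min |a| on river = 2

2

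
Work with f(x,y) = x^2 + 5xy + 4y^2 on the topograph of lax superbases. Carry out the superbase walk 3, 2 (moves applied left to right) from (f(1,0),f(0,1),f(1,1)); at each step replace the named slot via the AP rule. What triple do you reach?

start (1,4,10) = (f(1,0),f(0,1),f(1,1))
replace slot 3: 2·(1+4) − 10 = 0 → (1,4,0)
replace slot 2: 2·(1+0) − 4 = -2 → (1,-2,0)

1,-2,0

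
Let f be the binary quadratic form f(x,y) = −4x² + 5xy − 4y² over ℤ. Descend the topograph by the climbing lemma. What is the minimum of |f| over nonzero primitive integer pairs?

translate: b→3 (≡-5 mod 8), so (4,-5,4)→(4,3,3)
flip: (4,3,3)→(3,-3,4)
translate: b→3 (≡-3 mod 6), so (3,-3,4)→(3,3,4)
reduced (well bottom): (3,3,4) with a≤c, −a<b≤a
well minimum |f| = |-3| = 3 (negative-definite)

3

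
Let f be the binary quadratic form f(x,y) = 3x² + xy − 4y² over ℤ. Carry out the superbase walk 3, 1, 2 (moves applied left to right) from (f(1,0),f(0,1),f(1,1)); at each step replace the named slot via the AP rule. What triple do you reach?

start (3,-4,0) = (f(1,0),f(0,1),f(1,1))
replace slot 3: 2·(3+(-4)) − 0 = -2 → (3,-4,-2)
replace slot 1: 2·((-4)+(-2)) − 3 = -15 → (-15,-4,-2)
replace slot 2: 2·((-15)+(-2)) − (-4) = -30 → (-15,-30,-2)

-15,-30,-2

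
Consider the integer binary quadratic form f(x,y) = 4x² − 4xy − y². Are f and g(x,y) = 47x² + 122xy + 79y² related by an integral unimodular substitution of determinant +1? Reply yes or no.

D₁ = 32, D₂ = 32
river cycle of f (length 2): (-1, 4, 4), (4, 4, -1)
river cycle of g (length 2): (4, 4, -1), (-1, 4, 4)
cycles coincide ⇒ equivalent

yes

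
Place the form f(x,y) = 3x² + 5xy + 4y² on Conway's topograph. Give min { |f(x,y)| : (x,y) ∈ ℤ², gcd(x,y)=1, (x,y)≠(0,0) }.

translate: b→-1 (≡5 mod 6), so (3,5,4)→(3,-1,2)
flip: (3,-1,2)→(2,1,3)
reduced (well bottom): (2,1,3) with a≤c, −a<b≤a
well minimum = a = 2

2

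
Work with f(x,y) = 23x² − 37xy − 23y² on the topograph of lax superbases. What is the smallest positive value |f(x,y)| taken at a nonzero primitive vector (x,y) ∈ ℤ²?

descent: ρ → (-23,37,23)  [lands on river]
river: ρ → (23,55,-5)
river: ρ → (-5,55,23)
river: ρ → (23,37,-23)
river: ρ → (-23,55,5)
river: ρ → (5,55,-23)
closes: descent 1, river 6
min |a| on river = 5

5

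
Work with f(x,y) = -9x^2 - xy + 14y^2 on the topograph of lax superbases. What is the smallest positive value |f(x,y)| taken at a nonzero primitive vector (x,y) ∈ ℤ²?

descent: ρ → (14,1,-9)
descent: ρ → (-9,17,6)  [lands on river]
river: ρ → (6,19,-6)
river: ρ → (-6,17,9)
river: ρ → (9,19,-4)
river: ρ → (-4,21,4)
river: ρ → (4,19,-9)
closes: descent 2, river 6
min |a| on river = 4

4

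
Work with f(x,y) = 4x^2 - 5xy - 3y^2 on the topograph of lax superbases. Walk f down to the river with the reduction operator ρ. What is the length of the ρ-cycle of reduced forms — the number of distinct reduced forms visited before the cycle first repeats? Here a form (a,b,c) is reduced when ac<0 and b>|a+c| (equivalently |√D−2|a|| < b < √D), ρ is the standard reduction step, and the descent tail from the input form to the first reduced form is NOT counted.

D = 73, ⌊√D⌋ = 8
descent: ρ → (-3,5,4)  [lands on river]
river: ρ → (4,3,-4)
river: ρ → (-4,5,3)
river: ρ → (3,7,-2)
river: ρ → (-2,5,6)
river: ρ → (6,7,-1)
river: ρ → (-1,7,6)
river: ρ → (6,5,-2)
river: ρ → (-2,7,3)
river: ρ → (3,5,-4)
river: ρ → (-4,3,4)
river: ρ → (4,5,-3)
river: ρ → (-3,7,2)
river: ρ → (2,5,-6)
river: ρ → (-6,7,1)
river: ρ → (1,7,-6)
river: ρ → (-6,5,2)
river: ρ → (2,7,-3)
ρ-cycle length = 18 (tail of 1 descent step not counted)

18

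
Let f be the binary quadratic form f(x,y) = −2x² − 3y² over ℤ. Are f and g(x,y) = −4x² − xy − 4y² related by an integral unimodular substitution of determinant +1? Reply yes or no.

D₁ = -24, D₂ = -63
discriminants differ ⇒ not SL₂(ℤ)-equivalent

no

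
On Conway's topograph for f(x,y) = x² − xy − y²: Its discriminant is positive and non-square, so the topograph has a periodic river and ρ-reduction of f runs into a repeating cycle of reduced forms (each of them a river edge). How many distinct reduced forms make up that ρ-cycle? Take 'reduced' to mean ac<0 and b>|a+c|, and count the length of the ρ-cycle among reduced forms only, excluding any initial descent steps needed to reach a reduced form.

D = 5, ⌊√D⌋ = 2
descent: ρ → (-1,1,1)  [lands on river]
river: ρ → (1,1,-1)
ρ-cycle length = 2 (tail of 1 descent step not counted)

2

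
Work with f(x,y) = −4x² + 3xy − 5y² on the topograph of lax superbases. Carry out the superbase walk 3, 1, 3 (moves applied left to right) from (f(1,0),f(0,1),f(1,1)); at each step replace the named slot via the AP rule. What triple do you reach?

start (-4,-5,-6) = (f(1,0),f(0,1),f(1,1))
replace slot 3: 2·((-4)+(-5)) − (-6) = -12 → (-4,-5,-12)
replace slot 1: 2·((-5)+(-12)) − (-4) = -30 → (-30,-5,-12)
replace slot 3: 2·((-30)+(-5)) − (-12) = -58 → (-30,-5,-58)

-30,-5,-58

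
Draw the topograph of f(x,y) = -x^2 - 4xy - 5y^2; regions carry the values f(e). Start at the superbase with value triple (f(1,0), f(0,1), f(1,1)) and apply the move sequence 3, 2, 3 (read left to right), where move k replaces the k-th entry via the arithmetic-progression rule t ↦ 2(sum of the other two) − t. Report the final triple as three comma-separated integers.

start (-1,-5,-10) = (f(1,0),f(0,1),f(1,1))
replace slot 3: 2·((-1)+(-5)) − (-10) = -2 → (-1,-5,-2)
replace slot 2: 2·((-1)+(-2)) − (-5) = -1 → (-1,-1,-2)
replace slot 3: 2·((-1)+(-1)) − (-2) = -2 → (-1,-1,-2)

-1,-1,-2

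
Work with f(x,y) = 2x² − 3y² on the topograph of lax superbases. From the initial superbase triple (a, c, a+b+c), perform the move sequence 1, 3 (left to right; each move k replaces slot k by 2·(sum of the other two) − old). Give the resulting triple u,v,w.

start (2,-3,-1) = (f(1,0),f(0,1),f(1,1))
replace slot 1: 2·((-3)+(-1)) − 2 = -10 → (-10,-3,-1)
replace slot 3: 2·((-10)+(-3)) − (-1) = -25 → (-10,-3,-25)

-10,-3,-25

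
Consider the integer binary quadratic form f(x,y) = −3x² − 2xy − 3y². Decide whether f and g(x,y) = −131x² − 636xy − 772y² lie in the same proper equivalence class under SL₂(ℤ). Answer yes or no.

D₁ = -32, D₂ = -32
f is negative-definite; reduce −f:
−f: reduced (well bottom): (3,2,3) with a≤c, −a<b≤a
flip sign back: reduced form of f is (-3,-2,-3)
g is negative-definite; reduce −g:
−g: translate: b→112 (≡636 mod 262), so (131,636,772)→(131,112,24)
−g: flip: (131,112,24)→(24,-112,131)
−g: translate: b→-16 (≡-112 mod 48), so (24,-112,131)→(24,-16,3)
−g: flip: (24,-16,3)→(3,16,24)
−g: translate: b→-2 (≡16 mod 6), so (3,16,24)→(3,-2,3)
−g: flip: (3,-2,3)→(3,2,3)
−g: reduced (well bottom): (3,2,3) with a≤c, −a<b≤a
flip sign back: reduced form of g is (-3,-2,-3)
reduced forms (-3, -2, -3) vs (-3, -2, -3) ⇒ equivalent

yes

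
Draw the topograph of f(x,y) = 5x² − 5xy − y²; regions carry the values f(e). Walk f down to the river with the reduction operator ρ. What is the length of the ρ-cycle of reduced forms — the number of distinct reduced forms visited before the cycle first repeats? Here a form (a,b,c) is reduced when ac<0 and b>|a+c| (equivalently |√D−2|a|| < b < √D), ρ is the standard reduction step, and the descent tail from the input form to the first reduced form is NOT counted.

D = 45, ⌊√D⌋ = 6
descent: ρ → (-1,5,5)  [lands on river]
river: ρ → (5,5,-1)
ρ-cycle length = 2 (tail of 1 descent step not counted)

2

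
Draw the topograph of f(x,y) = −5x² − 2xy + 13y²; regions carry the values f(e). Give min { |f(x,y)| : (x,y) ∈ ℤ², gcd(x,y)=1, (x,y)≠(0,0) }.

descent: ρ → (13,2,-5)
descent: ρ → (-5,8,10)  [lands on river]
river: ρ → (10,12,-3)
river: ρ → (-3,12,10)
river: ρ → (10,8,-5)
river: ρ → (-5,12,6)
river: ρ → (6,12,-5)
closes: descent 2, river 6
min |a| on river = 3

3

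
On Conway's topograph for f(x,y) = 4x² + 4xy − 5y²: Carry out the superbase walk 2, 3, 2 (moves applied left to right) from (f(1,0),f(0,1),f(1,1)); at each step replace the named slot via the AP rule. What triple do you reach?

start (4,-5,3) = (f(1,0),f(0,1),f(1,1))
replace slot 2: 2·(4+3) − (-5) = 19 → (4,19,3)
replace slot 3: 2·(4+19) − 3 = 43 → (4,19,43)
replace slot 2: 2·(4+43) − 19 = 75 → (4,75,43)

4,75,43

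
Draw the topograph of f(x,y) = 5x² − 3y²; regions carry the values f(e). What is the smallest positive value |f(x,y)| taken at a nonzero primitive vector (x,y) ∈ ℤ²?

descent: ρ → (-3,6,2)  [lands on river]
river: ρ → (2,6,-3)
closes: descent 1, river 2
min |a| on river = 2

2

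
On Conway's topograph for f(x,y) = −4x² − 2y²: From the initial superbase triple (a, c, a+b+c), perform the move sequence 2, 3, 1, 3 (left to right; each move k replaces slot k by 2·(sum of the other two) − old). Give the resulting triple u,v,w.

start (-4,-2,-6) = (f(1,0),f(0,1),f(1,1))
replace slot 2: 2·((-4)+(-6)) − (-2) = -18 → (-4,-18,-6)
replace slot 3: 2·((-4)+(-18)) − (-6) = -38 → (-4,-18,-38)
replace slot 1: 2·((-18)+(-38)) − (-4) = -108 → (-108,-18,-38)
replace slot 3: 2·((-108)+(-18)) − (-38) = -214 → (-108,-18,-214)

-108,-18,-214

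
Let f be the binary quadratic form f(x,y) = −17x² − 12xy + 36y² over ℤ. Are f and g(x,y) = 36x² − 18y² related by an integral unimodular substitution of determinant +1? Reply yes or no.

D₁ = 2592, D₂ = 2592
river cycle of f (length 10): (-17, 22, 31), (31, 40, -8), (-8, 40, 31), (31, 22, -17), (-17, 46, 7), (7, 38, -41), (-41, 44, 4), (4, 44, -41), (-41, 38, 7), (7, 46, -17)
river cycle of g (length 2): (-18, 36, 18), (18, 36, -18)
cycles differ ⇒ inequivalent

no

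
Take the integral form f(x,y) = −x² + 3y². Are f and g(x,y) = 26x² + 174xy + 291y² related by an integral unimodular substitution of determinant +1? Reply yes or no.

D₁ = 12, D₂ = 12
river cycle of f (length 2): (-1, 2, 2), (2, 2, -1)
river cycle of g (length 2): (-1, 2, 2), (2, 2, -1)
cycles coincide ⇒ equivalent

yes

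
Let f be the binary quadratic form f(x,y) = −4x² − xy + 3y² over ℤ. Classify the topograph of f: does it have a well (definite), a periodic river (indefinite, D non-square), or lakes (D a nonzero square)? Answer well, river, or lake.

D = b²−4ac = (-1)² − 4·(-4)·3 = 49
D = 7² is a perfect square ⇒ form factors over ℤ ⇒ lakes

lake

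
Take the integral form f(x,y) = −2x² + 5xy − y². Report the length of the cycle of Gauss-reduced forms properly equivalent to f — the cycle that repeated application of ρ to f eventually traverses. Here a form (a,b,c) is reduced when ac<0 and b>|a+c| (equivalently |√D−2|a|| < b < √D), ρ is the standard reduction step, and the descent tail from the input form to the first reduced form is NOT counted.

D = 17, ⌊√D⌋ = 4
descent: ρ → (-1,3,2)  [lands on river]
river: ρ → (2,1,-2)
river: ρ → (-2,3,1)
river: ρ → (1,3,-2)
river: ρ → (-2,1,2)
river: ρ → (2,3,-1)
ρ-cycle length = 6 (tail of 1 descent step not counted)

6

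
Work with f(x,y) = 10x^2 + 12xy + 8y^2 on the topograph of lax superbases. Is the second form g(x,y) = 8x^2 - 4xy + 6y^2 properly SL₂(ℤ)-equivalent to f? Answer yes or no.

D₁ = -176, D₂ = -176
f: translate: b→-8 (≡12 mod 20), so (10,12,8)→(10,-8,6)
f: flip: (10,-8,6)→(6,8,10)
f: translate: b→-4 (≡8 mod 12), so (6,8,10)→(6,-4,8)
f: reduced (well bottom): (6,-4,8) with a≤c, −a<b≤a
g: flip: (8,-4,6)→(6,4,8)
g: reduced (well bottom): (6,4,8) with a≤c, −a<b≤a
reduced forms (6, -4, 8) vs (6, 4, 8) ⇒ inequivalent

no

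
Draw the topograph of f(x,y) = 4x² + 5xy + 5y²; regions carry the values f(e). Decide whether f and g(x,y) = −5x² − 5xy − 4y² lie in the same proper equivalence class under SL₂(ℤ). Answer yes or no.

D₁ = -55, D₂ = -55
f: translate: b→-3 (≡5 mod 8), so (4,5,5)→(4,-3,4)
f: flip: (4,-3,4)→(4,3,4)
f: reduced (well bottom): (4,3,4) with a≤c, −a<b≤a
g is negative-definite; reduce −g:
−g: flip: (5,5,4)→(4,-5,5)
−g: translate: b→3 (≡-5 mod 8), so (4,-5,5)→(4,3,4)
−g: reduced (well bottom): (4,3,4) with a≤c, −a<b≤a
flip sign back: reduced form of g is (-4,-3,-4)
reduced forms (4, 3, 4) vs (-4, -3, -4) ⇒ inequivalent

no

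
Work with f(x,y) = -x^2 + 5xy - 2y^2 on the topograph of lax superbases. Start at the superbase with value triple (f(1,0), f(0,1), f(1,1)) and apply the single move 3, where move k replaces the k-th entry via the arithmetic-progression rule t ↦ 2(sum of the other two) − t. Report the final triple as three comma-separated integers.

start (-1,-2,2) = (f(1,0),f(0,1),f(1,1))
replace slot 3: 2·((-1)+(-2)) − 2 = -8 → (-1,-2,-8)

-1,-2,-8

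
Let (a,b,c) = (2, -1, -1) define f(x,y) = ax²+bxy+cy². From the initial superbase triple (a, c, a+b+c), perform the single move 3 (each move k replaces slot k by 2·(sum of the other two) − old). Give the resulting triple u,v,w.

start (2,-1,0) = (f(1,0),f(0,1),f(1,1))
replace slot 3: 2·(2+(-1)) − 0 = 2 → (2,-1,2)

2,-1,2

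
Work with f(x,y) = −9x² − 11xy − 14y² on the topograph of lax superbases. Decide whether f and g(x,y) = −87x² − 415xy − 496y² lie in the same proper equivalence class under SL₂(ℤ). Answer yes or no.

D₁ = -383, D₂ = -383
f is negative-definite; reduce −f:
−f: translate: b→-7 (≡11 mod 18), so (9,11,14)→(9,-7,12)
−f: reduced (well bottom): (9,-7,12) with a≤c, −a<b≤a
flip sign back: reduced form of f is (-9,7,-12)
g is negative-definite; reduce −g:
−g: translate: b→67 (≡415 mod 174), so (87,415,496)→(87,67,14)
−g: flip: (87,67,14)→(14,-67,87)
−g: translate: b→-11 (≡-67 mod 28), so (14,-67,87)→(14,-11,9)
−g: flip: (14,-11,9)→(9,11,14)
−g: translate: b→-7 (≡11 mod 18), so (9,11,14)→(9,-7,12)
−g: reduced (well bottom): (9,-7,12) with a≤c, −a<b≤a
flip sign back: reduced form of g is (-9,7,-12)
reduced forms (-9, 7, -12) vs (-9, 7, -12) ⇒ equivalent

yes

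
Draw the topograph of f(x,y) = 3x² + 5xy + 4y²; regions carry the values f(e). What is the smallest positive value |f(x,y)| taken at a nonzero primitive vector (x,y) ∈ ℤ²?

translate: b→-1 (≡5 mod 6), so (3,5,4)→(3,-1,2)
flip: (3,-1,2)→(2,1,3)
reduced (well bottom): (2,1,3) with a≤c, −a<b≤a
well minimum = a = 2

2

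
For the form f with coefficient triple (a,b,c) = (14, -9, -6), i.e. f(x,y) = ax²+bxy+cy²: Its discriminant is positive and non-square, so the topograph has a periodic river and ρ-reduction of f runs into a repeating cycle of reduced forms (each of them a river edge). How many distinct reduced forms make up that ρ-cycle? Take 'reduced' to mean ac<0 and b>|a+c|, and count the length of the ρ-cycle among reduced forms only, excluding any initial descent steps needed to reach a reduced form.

D = 417, ⌊√D⌋ = 20
descent: ρ → (-6,9,14)  [lands on river]
river: ρ → (14,19,-1)
river: ρ → (-1,19,14)
river: ρ → (14,9,-6)
river: ρ → (-6,15,8)
river: ρ → (8,17,-4)
river: ρ → (-4,15,12)
river: ρ → (12,9,-7)
river: ρ → (-7,19,2)
river: ρ → (2,17,-16)
river: ρ → (-16,15,3)
river: ρ → (3,15,-16)
river: ρ → (-16,17,2)
river: ρ → (2,19,-7)
river: ρ → (-7,9,12)
river: ρ → (12,15,-4)
river: ρ → (-4,17,8)
river: ρ → (8,15,-6)
ρ-cycle length = 18 (tail of 1 descent step not counted)

18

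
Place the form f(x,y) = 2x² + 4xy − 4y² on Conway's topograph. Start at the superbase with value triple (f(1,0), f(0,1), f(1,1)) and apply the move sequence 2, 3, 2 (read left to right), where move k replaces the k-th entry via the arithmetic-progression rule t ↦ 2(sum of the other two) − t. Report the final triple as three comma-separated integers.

start (2,-4,2) = (f(1,0),f(0,1),f(1,1))
replace slot 2: 2·(2+2) − (-4) = 12 → (2,12,2)
replace slot 3: 2·(2+12) − 2 = 26 → (2,12,26)
replace slot 2: 2·(2+26) − 12 = 44 → (2,44,26)

2,44,26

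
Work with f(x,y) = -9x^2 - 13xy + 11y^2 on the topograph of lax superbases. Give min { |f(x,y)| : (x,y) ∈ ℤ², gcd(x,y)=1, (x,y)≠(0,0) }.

descent: ρ → (11,13,-9)  [lands on river]
river: ρ → (-9,23,1)
river: ρ → (1,23,-9)
river: ρ → (-9,13,11)
river: ρ → (11,9,-11)
river: ρ → (-11,13,9)
river: ρ → (9,23,-1)
river: ρ → (-1,23,9)
river: ρ → (9,13,-11)
river: ρ → (-11,9,11)
closes: descent 1, river 10
min |a| on river = 1

1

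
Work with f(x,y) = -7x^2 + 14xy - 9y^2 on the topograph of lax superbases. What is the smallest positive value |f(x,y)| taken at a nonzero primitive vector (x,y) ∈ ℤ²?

translate: b→0 (≡-14 mod 14), so (7,-14,9)→(7,0,2)
flip: (7,0,2)→(2,0,7)
reduced (well bottom): (2,0,7) with a≤c, −a<b≤a
well minimum |f| = |-2| = 2 (negative-definite)

2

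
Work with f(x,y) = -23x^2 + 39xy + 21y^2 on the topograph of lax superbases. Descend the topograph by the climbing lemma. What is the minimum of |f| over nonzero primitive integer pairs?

river: ρ → (21,45,-17)
river: ρ → (-17,57,3)
river: ρ → (3,57,-17)
river: ρ → (-17,45,21)
river: ρ → (21,39,-23)
river: ρ → (-23,53,7)
river: ρ → (7,45,-51)
river: ρ → (-51,57,1)
river: ρ → (1,57,-51)
river: ρ → (-51,45,7)
river: ρ → (7,53,-23)
river: ρ → (-23,39,21)
closes: descent 0, river 12
min |a| on river = 1

1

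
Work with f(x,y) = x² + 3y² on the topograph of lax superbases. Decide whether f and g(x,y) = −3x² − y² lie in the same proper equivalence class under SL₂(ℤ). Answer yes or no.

D₁ = -12, D₂ = -12
f: reduced (well bottom): (1,0,3) with a≤c, −a<b≤a
g is negative-definite; reduce −g:
−g: flip: (3,0,1)→(1,0,3)
−g: reduced (well bottom): (1,0,3) with a≤c, −a<b≤a
flip sign back: reduced form of g is (-1,0,-3)
reduced forms (1, 0, 3) vs (-1, 0, -3) ⇒ inequivalent

no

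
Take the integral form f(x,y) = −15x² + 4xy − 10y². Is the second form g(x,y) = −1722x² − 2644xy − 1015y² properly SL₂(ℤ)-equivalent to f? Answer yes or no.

D₁ = -584, D₂ = -584
f is negative-definite; reduce −f:
−f: flip: (15,-4,10)→(10,4,15)
−f: reduced (well bottom): (10,4,15) with a≤c, −a<b≤a
flip sign back: reduced form of f is (-10,-4,-15)
g is negative-definite; reduce −g:
−g: translate: b→-800 (≡2644 mod 3444), so (1722,2644,1015)→(1722,-800,93)
−g: flip: (1722,-800,93)→(93,800,1722)
−g: translate: b→56 (≡800 mod 186), so (93,800,1722)→(93,56,10)
−g: flip: (93,56,10)→(10,-56,93)
−g: translate: b→4 (≡-56 mod 20), so (10,-56,93)→(10,4,15)
−g: reduced (well bottom): (10,4,15) with a≤c, −a<b≤a
flip sign back: reduced form of g is (-10,-4,-15)
reduced forms (-10, -4, -15) vs (-10, -4, -15) ⇒ equivalent

yes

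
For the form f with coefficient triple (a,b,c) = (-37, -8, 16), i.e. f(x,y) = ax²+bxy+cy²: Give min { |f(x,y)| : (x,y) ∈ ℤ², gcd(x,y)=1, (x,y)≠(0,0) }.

descent: ρ → (16,40,-13)  [lands on river]
river: ρ → (-13,38,19)
river: ρ → (19,38,-13)
river: ρ → (-13,40,16)
river: ρ → (16,24,-29)
river: ρ → (-29,34,11)
river: ρ → (11,32,-32)
river: ρ → (-32,32,11)
river: ρ → (11,34,-29)
river: ρ → (-29,24,16)
closes: descent 1, river 10
min |a| on river = 11

11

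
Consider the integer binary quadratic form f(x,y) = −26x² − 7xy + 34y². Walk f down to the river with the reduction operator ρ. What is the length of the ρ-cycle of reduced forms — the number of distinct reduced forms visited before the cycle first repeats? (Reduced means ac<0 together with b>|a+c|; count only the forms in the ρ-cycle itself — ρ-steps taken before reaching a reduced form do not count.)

D = 3585, ⌊√D⌋ = 59
descent: ρ → (34,7,-26)
descent: ρ → (-26,45,15)  [lands on river]
river: ρ → (15,45,-26)
river: ρ → (-26,59,1)
river: ρ → (1,59,-26)
ρ-cycle length = 4 (tail of 2 descent steps not counted)

4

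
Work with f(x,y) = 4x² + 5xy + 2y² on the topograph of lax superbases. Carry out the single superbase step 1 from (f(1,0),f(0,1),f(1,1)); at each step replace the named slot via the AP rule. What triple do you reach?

start (4,2,11) = (f(1,0),f(0,1),f(1,1))
replace slot 1: 2·(2+11) − 4 = 22 → (22,2,11)

22,2,11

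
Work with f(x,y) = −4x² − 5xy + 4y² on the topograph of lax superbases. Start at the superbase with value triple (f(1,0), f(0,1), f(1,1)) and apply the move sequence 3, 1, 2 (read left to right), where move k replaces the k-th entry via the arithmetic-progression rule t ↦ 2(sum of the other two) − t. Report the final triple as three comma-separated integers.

start (-4,4,-5) = (f(1,0),f(0,1),f(1,1))
replace slot 3: 2·((-4)+4) − (-5) = 5 → (-4,4,5)
replace slot 1: 2·(4+5) − (-4) = 22 → (22,4,5)
replace slot 2: 2·(22+5) − 4 = 50 → (22,50,5)

22,50,5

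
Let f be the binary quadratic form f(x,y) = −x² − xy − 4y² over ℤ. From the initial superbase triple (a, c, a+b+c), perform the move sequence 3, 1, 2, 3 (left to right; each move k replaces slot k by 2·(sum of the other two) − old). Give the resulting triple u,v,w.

start (-1,-4,-6) = (f(1,0),f(0,1),f(1,1))
replace slot 3: 2·((-1)+(-4)) − (-6) = -4 → (-1,-4,-4)
replace slot 1: 2·((-4)+(-4)) − (-1) = -15 → (-15,-4,-4)
replace slot 2: 2·((-15)+(-4)) − (-4) = -34 → (-15,-34,-4)
replace slot 3: 2·((-15)+(-34)) − (-4) = -94 → (-15,-34,-94)

-15,-34,-94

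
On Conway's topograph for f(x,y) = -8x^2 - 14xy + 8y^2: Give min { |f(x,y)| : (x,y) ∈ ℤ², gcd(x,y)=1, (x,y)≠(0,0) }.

descent: ρ → (8,14,-8)  [lands on river]
river: ρ → (-8,18,4)
river: ρ → (4,14,-16)
river: ρ → (-16,18,2)
river: ρ → (2,18,-16)
river: ρ → (-16,14,4)
river: ρ → (4,18,-8)
river: ρ → (-8,14,8)
river: ρ → (8,18,-4)
river: ρ → (-4,14,16)
river: ρ → (16,18,-2)
river: ρ → (-2,18,16)
river: ρ → (16,14,-4)
river: ρ → (-4,18,8)
closes: descent 1, river 14
min |a| on river = 2

2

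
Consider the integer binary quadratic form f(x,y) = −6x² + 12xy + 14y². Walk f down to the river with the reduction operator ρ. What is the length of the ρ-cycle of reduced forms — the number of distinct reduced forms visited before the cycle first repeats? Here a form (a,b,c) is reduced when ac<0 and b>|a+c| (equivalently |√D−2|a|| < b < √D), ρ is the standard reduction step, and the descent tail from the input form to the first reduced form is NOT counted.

D = 480, ⌊√D⌋ = 21
river: ρ → (14,16,-4)
river: ρ → (-4,16,14)
river: ρ → (14,12,-6)
river: ρ → (-6,12,14)
ρ-cycle length = 4 (tail of 0 descent steps not counted)

4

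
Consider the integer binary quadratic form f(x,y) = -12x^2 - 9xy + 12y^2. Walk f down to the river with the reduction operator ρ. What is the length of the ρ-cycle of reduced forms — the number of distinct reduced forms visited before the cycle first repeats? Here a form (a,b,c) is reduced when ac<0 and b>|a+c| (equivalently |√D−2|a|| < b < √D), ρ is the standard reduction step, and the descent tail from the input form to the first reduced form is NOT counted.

D = 657, ⌊√D⌋ = 25
descent: ρ → (12,9,-12)  [lands on river]
river: ρ → (-12,15,9)
river: ρ → (9,21,-6)
river: ρ → (-6,15,18)
river: ρ → (18,21,-3)
river: ρ → (-3,21,18)
river: ρ → (18,15,-6)
river: ρ → (-6,21,9)
river: ρ → (9,15,-12)
river: ρ → (-12,9,12)
river: ρ → (12,15,-9)
river: ρ → (-9,21,6)
river: ρ → (6,15,-18)
river: ρ → (-18,21,3)
river: ρ → (3,21,-18)
river: ρ → (-18,15,6)
river: ρ → (6,21,-9)
river: ρ → (-9,15,12)
ρ-cycle length = 18 (tail of 1 descent step not counted)

18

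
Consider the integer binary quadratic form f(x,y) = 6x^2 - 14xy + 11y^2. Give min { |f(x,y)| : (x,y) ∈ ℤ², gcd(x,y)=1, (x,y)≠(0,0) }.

translate: b→-2 (≡-14 mod 12), so (6,-14,11)→(6,-2,3)
flip: (6,-2,3)→(3,2,6)
reduced (well bottom): (3,2,6) with a≤c, −a<b≤a
well minimum = a = 3

3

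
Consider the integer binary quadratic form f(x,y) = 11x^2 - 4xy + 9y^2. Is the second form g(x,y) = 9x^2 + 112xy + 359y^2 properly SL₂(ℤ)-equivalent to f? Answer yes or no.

D₁ = -380, D₂ = -380
f: flip: (11,-4,9)→(9,4,11)
f: reduced (well bottom): (9,4,11) with a≤c, −a<b≤a
g: translate: b→4 (≡112 mod 18), so (9,112,359)→(9,4,11)
g: reduced (well bottom): (9,4,11) with a≤c, −a<b≤a
reduced forms (9, 4, 11) vs (9, 4, 11) ⇒ equivalent

yes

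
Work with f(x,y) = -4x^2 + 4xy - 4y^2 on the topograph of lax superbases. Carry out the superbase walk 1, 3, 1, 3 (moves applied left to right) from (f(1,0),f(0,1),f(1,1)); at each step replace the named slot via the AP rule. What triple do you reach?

start (-4,-4,-4) = (f(1,0),f(0,1),f(1,1))
replace slot 1: 2·((-4)+(-4)) − (-4) = -12 → (-12,-4,-4)
replace slot 3: 2·((-12)+(-4)) − (-4) = -28 → (-12,-4,-28)
replace slot 1: 2·((-4)+(-28)) − (-12) = -52 → (-52,-4,-28)
replace slot 3: 2·((-52)+(-4)) − (-28) = -84 → (-52,-4,-84)

-52,-4,-84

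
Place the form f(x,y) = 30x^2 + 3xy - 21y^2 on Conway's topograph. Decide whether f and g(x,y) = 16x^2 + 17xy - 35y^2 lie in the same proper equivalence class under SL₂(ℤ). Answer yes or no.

D₁ = 2529, D₂ = 2529
river cycle of f (length 30): (-21, 39, 12), (12, 33, -30), (-30, 27, 15), (15, 33, -24), (-24, 15, 24), (24, 33, -15), (-15, 27, 30), (30, 33, -12), (-12, 39, 21), (21, 45, -6), … (20 more)
river cycle of g (length 52): (16, 49, -2), (-2, 47, 40), (40, 33, -9), (-9, 39, 28), (28, 17, -20), (-20, 23, 25), (25, 27, -18), (-18, 45, 7), (7, 39, -36), (-36, 33, 10), … (42 more)
cycles differ ⇒ inequivalent

no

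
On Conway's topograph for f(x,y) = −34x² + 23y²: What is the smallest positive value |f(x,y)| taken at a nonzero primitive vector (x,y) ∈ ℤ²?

descent: ρ → (23,46,-11)  [lands on river]
river: ρ → (-11,42,31)
river: ρ → (31,20,-22)
river: ρ → (-22,24,29)
river: ρ → (29,34,-17)
river: ρ → (-17,34,29)
river: ρ → (29,24,-22)
river: ρ → (-22,20,31)
river: ρ → (31,42,-11)
river: ρ → (-11,46,23)
closes: descent 1, river 10
min |a| on river = 11

11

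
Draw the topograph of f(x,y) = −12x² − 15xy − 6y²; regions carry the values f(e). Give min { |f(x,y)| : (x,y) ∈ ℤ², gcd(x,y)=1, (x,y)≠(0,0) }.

translate: b→-9 (≡15 mod 24), so (12,15,6)→(12,-9,3)
flip: (12,-9,3)→(3,9,12)
translate: b→3 (≡9 mod 6), so (3,9,12)→(3,3,6)
reduced (well bottom): (3,3,6) with a≤c, −a<b≤a
well minimum |f| = |-3| = 3 (negative-definite)

3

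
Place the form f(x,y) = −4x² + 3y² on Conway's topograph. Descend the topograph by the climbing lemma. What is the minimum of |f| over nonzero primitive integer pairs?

descent: ρ → (3,6,-1)  [lands on river]
river: ρ → (-1,6,3)
closes: descent 1, river 2
min |a| on river = 1

1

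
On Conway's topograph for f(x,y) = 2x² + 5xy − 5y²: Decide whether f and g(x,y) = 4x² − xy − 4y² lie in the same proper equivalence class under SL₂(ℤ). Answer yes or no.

D₁ = 65, D₂ = 65
river cycle of f (length 6): (-5, 5, 2), (2, 7, -2), (-2, 5, 5), (5, 5, -2), (-2, 7, 2), (2, 5, -5)
river cycle of g (length 6): (-4, 1, 4), (4, 7, -1), (-1, 7, 4), (4, 1, -4), (-4, 7, 1), (1, 7, -4)
cycles differ ⇒ inequivalent

no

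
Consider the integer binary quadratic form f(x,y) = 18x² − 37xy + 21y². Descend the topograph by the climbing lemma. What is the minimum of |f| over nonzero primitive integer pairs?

translate: b→-1 (≡-37 mod 36), so (18,-37,21)→(18,-1,2)
flip: (18,-1,2)→(2,1,18)
reduced (well bottom): (2,1,18) with a≤c, −a<b≤a
well minimum = a = 2

2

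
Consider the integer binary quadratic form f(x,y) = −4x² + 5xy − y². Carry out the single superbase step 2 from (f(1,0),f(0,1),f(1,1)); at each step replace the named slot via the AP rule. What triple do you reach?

start (-4,-1,0) = (f(1,0),f(0,1),f(1,1))
replace slot 2: 2·((-4)+0) − (-1) = -7 → (-4,-7,0)

-4,-7,0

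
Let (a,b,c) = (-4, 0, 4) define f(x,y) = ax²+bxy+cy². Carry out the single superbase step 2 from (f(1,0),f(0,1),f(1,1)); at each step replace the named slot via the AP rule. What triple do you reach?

start (-4,4,0) = (f(1,0),f(0,1),f(1,1))
replace slot 2: 2·((-4)+0) − 4 = -12 → (-4,-12,0)

-4,-12,0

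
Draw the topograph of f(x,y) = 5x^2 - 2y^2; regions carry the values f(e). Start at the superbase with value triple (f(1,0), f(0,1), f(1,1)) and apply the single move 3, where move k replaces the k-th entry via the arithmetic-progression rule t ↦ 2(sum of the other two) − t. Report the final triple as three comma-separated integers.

start (5,-2,3) = (f(1,0),f(0,1),f(1,1))
replace slot 3: 2·(5+(-2)) − 3 = 3 → (5,-2,3)

5,-2,3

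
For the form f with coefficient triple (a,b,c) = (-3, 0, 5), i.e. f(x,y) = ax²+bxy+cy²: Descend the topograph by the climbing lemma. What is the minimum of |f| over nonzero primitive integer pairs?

descent: ρ → (5,0,-3)
descent: ρ → (-3,6,2)  [lands on river]
river: ρ → (2,6,-3)
closes: descent 2, river 2
min |a| on river = 2

2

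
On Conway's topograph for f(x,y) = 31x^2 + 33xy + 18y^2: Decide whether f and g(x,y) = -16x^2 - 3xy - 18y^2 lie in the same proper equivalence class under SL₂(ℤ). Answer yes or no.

D₁ = -1143, D₂ = -1143
f: translate: b→-29 (≡33 mod 62), so (31,33,18)→(31,-29,16)
f: flip: (31,-29,16)→(16,29,31)
f: translate: b→-3 (≡29 mod 32), so (16,29,31)→(16,-3,18)
f: reduced (well bottom): (16,-3,18) with a≤c, −a<b≤a
g is negative-definite; reduce −g:
−g: reduced (well bottom): (16,3,18) with a≤c, −a<b≤a
flip sign back: reduced form of g is (-16,-3,-18)
reduced forms (16, -3, 18) vs (-16, -3, -18) ⇒ inequivalent

no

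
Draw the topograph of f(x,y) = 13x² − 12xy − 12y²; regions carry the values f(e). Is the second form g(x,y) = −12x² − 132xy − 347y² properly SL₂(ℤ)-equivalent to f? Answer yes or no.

D₁ = 768, D₂ = 768
river cycle of f (length 8): (-12, 12, 13), (13, 14, -11), (-11, 8, 16), (16, 24, -3), (-3, 24, 16), (16, 8, -11), (-11, 14, 13), (13, 12, -12)
river cycle of g (length 8): (-12, 12, 13), (13, 14, -11), (-11, 8, 16), (16, 24, -3), (-3, 24, 16), (16, 8, -11), (-11, 14, 13), (13, 12, -12)
cycles coincide ⇒ equivalent

yes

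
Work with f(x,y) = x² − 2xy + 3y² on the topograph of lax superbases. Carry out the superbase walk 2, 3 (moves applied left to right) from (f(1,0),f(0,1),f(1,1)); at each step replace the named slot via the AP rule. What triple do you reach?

start (1,3,2) = (f(1,0),f(0,1),f(1,1))
replace slot 2: 2·(1+2) − 3 = 3 → (1,3,2)
replace slot 3: 2·(1+3) − 2 = 6 → (1,3,6)

1,3,6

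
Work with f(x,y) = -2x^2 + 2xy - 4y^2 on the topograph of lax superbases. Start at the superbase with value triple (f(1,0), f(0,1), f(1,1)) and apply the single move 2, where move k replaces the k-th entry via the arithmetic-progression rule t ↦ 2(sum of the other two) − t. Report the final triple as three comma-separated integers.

start (-2,-4,-4) = (f(1,0),f(0,1),f(1,1))
replace slot 2: 2·((-2)+(-4)) − (-4) = -8 → (-2,-8,-4)

-2,-8,-4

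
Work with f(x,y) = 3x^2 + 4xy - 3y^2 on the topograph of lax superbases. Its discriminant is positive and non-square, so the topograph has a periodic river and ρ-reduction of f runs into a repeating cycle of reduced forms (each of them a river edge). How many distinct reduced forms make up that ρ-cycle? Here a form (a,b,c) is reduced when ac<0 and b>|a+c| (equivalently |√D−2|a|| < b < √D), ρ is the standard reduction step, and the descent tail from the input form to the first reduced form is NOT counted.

D = 52, ⌊√D⌋ = 7
river: ρ → (-3,2,4)
river: ρ → (4,6,-1)
river: ρ → (-1,6,4)
river: ρ → (4,2,-3)
river: ρ → (-3,4,3)
river: ρ → (3,2,-4)
river: ρ → (-4,6,1)
river: ρ → (1,6,-4)
river: ρ → (-4,2,3)
river: ρ → (3,4,-3)
ρ-cycle length = 10 (tail of 0 descent steps not counted)

10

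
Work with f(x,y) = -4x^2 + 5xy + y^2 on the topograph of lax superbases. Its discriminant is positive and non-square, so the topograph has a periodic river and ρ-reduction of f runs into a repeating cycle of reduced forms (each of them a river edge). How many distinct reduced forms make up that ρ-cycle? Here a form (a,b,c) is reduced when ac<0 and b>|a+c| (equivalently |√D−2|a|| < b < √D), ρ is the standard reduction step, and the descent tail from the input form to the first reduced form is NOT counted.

D = 41, ⌊√D⌋ = 6
river: ρ → (1,5,-4)
river: ρ → (-4,3,2)
river: ρ → (2,5,-2)
river: ρ → (-2,3,4)
river: ρ → (4,5,-1)
river: ρ → (-1,5,4)
river: ρ → (4,3,-2)
river: ρ → (-2,5,2)
river: ρ → (2,3,-4)
river: ρ → (-4,5,1)
ρ-cycle length = 10 (tail of 0 descent steps not counted)

10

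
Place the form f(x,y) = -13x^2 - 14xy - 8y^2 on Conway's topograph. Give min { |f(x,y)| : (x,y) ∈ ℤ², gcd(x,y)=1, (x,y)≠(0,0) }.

translate: b→-12 (≡14 mod 26), so (13,14,8)→(13,-12,7)
flip: (13,-12,7)→(7,12,13)
translate: b→-2 (≡12 mod 14), so (7,12,13)→(7,-2,8)
reduced (well bottom): (7,-2,8) with a≤c, −a<b≤a
well minimum |f| = |-7| = 7 (negative-definite)

7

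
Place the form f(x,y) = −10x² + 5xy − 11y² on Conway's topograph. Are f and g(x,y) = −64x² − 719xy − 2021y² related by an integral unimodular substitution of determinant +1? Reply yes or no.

D₁ = -415, D₂ = -415
f is negative-definite; reduce −f:
−f: reduced (well bottom): (10,-5,11) with a≤c, −a<b≤a
flip sign back: reduced form of f is (-10,5,-11)
g is negative-definite; reduce −g:
−g: translate: b→-49 (≡719 mod 128), so (64,719,2021)→(64,-49,11)
−g: flip: (64,-49,11)→(11,49,64)
−g: translate: b→5 (≡49 mod 22), so (11,49,64)→(11,5,10)
−g: flip: (11,5,10)→(10,-5,11)
−g: reduced (well bottom): (10,-5,11) with a≤c, −a<b≤a
flip sign back: reduced form of g is (-10,5,-11)
reduced forms (-10, 5, -11) vs (-10, 5, -11) ⇒ equivalent

yes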